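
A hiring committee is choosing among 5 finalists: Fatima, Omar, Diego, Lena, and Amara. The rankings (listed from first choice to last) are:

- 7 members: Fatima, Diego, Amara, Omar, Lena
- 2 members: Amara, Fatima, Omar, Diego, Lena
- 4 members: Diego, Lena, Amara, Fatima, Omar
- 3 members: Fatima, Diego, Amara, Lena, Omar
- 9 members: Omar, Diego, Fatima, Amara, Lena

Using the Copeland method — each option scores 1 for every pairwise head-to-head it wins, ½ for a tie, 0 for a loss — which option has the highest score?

Diego

Fatima: beats Omar, Lena, and Amara; loses to Diego → score 3.
Omar: beats Lena; loses to Fatima, Diego, and Amara → score 1.
Diego: beats Fatima, Omar, Lena, and Amara → score 4.
Lena: loses to Fatima, Omar, Diego, and Amara → score 0.
Amara: beats Omar and Lena; loses to Fatima and Diego → score 2.
Diego has the best pairwise record.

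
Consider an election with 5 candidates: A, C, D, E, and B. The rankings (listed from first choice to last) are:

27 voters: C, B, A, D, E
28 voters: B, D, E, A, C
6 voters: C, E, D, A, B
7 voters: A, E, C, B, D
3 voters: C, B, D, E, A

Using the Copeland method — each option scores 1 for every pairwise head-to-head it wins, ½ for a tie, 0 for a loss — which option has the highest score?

C

A: loses to C, D, E, and B → score 0.
C: beats A, D, E, and B → score 4.
D: beats A and E; loses to C and B → score 2.
E: beats A; loses to C, D, and B → score 1.
B: beats A, D, and E; loses to C → score 3.
C has the best pairwise record.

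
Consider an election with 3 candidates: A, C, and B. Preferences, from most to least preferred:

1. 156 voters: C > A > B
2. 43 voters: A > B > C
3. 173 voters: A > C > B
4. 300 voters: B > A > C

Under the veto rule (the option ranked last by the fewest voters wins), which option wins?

Last-place votes: A 0, C 343, B 329.
A is ranked last by the fewest voters, so A wins.

A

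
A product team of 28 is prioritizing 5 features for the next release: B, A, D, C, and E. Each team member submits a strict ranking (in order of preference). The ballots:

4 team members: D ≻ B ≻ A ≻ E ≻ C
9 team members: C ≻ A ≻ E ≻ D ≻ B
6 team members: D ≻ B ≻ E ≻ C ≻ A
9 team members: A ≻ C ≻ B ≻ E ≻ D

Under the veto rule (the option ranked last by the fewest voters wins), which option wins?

Last-place votes: B 9, A 6, D 9, C 4, E 0.
E is ranked last by the fewest voters, so E wins.

E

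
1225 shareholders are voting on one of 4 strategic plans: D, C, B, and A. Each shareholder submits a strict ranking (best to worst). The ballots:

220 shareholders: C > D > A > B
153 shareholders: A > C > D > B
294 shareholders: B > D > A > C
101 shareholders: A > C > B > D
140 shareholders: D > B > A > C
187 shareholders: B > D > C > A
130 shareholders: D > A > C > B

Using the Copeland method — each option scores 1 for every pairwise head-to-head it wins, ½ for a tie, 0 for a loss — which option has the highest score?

D

D: beats C, B, and A → score 3.
C: loses to D, B, and A → score 0.
B: beats C and A; loses to D → score 2.
A: beats C; loses to D and B → score 1.
D has the best pairwise record.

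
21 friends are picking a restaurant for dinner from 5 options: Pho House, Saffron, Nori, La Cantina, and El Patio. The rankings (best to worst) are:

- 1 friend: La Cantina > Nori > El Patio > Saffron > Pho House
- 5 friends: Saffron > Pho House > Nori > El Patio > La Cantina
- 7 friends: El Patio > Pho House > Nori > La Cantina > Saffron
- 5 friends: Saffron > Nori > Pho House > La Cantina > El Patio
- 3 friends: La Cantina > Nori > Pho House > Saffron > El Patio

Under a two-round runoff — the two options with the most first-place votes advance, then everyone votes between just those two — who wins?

Saffron

Round 1 first-place votes: Pho House 0, Saffron 10, Nori 0, La Cantina 4, El Patio 7.
Saffron and El Patio advance.
Runoff: Saffron is preferred to El Patio by 13 voters; El Patio by 8.
Saffron wins the runoff.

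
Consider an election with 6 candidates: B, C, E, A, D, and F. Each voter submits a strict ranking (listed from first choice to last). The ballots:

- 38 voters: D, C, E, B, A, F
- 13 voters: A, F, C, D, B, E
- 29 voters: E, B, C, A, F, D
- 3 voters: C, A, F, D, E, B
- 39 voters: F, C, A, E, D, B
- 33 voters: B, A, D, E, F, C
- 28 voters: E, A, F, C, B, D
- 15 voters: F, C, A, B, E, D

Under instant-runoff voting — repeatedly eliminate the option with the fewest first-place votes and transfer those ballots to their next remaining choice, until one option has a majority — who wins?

F

Round 1: B 33, C 3, E 57, A 13, D 38, F 54. Eliminate C.
Round 2: B 33, E 57, A 16, D 38, F 54. Eliminate A.
Round 3: B 33, E 57, D 38, F 70. Eliminate B.
Round 4: E 57, D 71, F 70. Eliminate E.
Round 5: D 71, F 127. F has a majority.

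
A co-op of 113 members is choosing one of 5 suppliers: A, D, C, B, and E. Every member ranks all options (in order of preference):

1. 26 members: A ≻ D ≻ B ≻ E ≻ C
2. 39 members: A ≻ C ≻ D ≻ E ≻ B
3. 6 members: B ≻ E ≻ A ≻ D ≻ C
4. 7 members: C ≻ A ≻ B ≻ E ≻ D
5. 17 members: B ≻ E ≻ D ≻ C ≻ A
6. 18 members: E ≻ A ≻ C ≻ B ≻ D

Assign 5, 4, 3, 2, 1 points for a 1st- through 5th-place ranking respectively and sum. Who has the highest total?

A: 26·5 + 39·5 + 6·3 + 7·4 + 17·1 + 18·4 = 460
D: 26·4 + 39·3 + 6·2 + 7·1 + 17·3 + 18·1 = 309
C: 26·1 + 39·4 + 6·1 + 7·5 + 17·2 + 18·3 = 311
B: 26·3 + 39·1 + 6·5 + 7·3 + 17·5 + 18·2 = 289
E: 26·2 + 39·2 + 6·4 + 7·2 + 17·4 + 18·5 = 326
A has the highest Borda score (460).

A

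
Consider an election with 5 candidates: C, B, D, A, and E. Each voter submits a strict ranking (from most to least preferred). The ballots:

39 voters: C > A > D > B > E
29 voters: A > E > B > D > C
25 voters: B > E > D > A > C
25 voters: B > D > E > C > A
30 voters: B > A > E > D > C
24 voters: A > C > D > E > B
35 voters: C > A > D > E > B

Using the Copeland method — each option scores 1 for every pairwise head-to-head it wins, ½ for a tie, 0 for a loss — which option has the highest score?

C: loses to B, D, A, and E → score 0.
B: beats C, D, and E; loses to A → score 3.
D: beats C and E; loses to B and A → score 2.
A: beats C, B, D, and E → score 4.
E: beats C; loses to B, D, and A → score 1.
A has the best pairwise record.

A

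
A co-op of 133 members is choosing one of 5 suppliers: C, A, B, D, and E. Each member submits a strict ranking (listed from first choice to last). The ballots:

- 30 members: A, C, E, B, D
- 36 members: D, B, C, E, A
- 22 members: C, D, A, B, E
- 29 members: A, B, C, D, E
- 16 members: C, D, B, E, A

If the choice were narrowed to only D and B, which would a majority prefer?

D

Voters preferring D to B: 74; preferring B to D: 59.
D wins the head-to-head.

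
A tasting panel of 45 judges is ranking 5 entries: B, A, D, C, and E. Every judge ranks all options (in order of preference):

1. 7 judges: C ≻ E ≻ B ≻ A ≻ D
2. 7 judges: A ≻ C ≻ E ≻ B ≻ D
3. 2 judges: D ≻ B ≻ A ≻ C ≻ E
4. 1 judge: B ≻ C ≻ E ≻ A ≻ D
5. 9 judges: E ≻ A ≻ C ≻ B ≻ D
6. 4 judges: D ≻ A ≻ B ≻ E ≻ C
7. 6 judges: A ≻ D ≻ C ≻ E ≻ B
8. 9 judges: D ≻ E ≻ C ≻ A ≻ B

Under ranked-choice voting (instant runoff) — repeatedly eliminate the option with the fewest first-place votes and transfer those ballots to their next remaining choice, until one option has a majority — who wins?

E

Round 1: B 1, A 13, D 15, C 7, E 9. Eliminate B.
Round 2: A 13, D 15, C 8, E 9. Eliminate C.
Round 3: A 13, D 15, E 17. Eliminate A.
Round 4: D 21, E 24. E has a majority.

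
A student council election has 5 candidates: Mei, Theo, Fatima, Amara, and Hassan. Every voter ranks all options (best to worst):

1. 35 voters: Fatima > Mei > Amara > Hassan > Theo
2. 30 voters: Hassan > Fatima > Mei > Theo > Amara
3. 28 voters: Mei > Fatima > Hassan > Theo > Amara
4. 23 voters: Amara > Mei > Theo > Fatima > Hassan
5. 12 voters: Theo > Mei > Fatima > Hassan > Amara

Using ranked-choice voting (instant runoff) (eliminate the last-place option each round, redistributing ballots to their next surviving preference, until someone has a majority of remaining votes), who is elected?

Round 1: Mei 28, Theo 12, Fatima 35, Amara 23, Hassan 30. Eliminate Theo.
Round 2: Mei 40, Fatima 35, Amara 23, Hassan 30. Eliminate Amara.
Round 3: Mei 63, Fatima 35, Hassan 30. Eliminate Hassan.
Round 4: Mei 63, Fatima 65. Fatima has a majority.

Fatima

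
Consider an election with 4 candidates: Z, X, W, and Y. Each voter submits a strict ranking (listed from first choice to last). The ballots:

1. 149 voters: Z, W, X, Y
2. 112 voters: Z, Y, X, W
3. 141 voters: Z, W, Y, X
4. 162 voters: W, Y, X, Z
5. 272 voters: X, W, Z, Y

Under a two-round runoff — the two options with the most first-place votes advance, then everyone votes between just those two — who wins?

Round 1 first-place votes: Z 402, X 272, W 162, Y 0.
Z and X advance.
Runoff: Z is preferred to X by 402 voters; X by 434.
X wins the runoff.

X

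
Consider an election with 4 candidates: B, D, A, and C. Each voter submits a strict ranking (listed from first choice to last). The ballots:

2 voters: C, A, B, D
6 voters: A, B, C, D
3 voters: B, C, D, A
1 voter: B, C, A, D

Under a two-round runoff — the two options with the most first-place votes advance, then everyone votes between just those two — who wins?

Round 1 first-place votes: B 4, D 0, A 6, C 2.
A and B advance.
Runoff: A is preferred to B by 8 voters; B by 4.
A wins the runoff.

A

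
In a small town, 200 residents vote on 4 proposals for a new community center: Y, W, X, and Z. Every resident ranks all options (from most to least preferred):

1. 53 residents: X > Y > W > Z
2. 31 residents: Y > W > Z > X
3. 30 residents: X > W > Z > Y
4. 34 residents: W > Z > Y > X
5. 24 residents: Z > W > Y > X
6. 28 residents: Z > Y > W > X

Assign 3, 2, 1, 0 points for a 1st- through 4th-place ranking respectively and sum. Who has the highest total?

W

Y: 53·2 + 31·3 + 30·0 + 34·1 + 24·1 + 28·2 = 313
W: 53·1 + 31·2 + 30·2 + 34·3 + 24·2 + 28·1 = 353
X: 53·3 + 31·0 + 30·3 + 34·0 + 24·0 + 28·0 = 249
Z: 53·0 + 31·1 + 30·1 + 34·2 + 24·3 + 28·3 = 285
W has the highest Borda score (353).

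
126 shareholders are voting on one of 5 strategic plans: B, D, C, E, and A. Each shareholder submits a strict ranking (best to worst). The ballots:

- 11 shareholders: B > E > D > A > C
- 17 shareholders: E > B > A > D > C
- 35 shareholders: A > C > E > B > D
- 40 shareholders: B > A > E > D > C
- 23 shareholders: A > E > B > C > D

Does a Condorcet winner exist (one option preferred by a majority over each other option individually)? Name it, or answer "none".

Checking pairwise contests:
E beats B 75–51.
B beats D 126–0.
B beats C 91–35.
A beats E 98–28.
B beats A 68–58.
Every option loses at least one head-to-head, so there is no Condorcet winner.

none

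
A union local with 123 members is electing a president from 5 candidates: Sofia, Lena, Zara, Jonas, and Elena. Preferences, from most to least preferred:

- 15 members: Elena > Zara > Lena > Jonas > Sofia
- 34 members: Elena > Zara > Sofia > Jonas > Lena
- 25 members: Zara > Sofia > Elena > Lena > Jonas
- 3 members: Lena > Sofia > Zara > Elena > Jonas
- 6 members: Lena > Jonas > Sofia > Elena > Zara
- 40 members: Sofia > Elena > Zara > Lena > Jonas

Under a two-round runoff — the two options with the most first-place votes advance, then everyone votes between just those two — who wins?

Round 1 first-place votes: Sofia 40, Lena 9, Zara 25, Jonas 0, Elena 49.
Elena and Sofia advance.
Runoff: Elena is preferred to Sofia by 49 voters; Sofia by 74.
Sofia wins the runoff.

Sofia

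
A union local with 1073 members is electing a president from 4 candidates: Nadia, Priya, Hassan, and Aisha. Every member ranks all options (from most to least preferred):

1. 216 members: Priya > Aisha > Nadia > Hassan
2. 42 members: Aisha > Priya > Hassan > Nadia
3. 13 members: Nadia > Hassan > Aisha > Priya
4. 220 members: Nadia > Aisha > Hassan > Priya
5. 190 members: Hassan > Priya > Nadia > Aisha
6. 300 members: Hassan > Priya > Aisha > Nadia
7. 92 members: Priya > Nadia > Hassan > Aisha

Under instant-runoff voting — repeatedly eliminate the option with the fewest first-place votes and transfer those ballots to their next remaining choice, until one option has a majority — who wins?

Hassan

Round 1: Nadia 233, Priya 308, Hassan 490, Aisha 42. Eliminate Aisha.
Round 2: Nadia 233, Priya 350, Hassan 490. Eliminate Nadia.
Round 3: Priya 350, Hassan 723. Hassan has a majority.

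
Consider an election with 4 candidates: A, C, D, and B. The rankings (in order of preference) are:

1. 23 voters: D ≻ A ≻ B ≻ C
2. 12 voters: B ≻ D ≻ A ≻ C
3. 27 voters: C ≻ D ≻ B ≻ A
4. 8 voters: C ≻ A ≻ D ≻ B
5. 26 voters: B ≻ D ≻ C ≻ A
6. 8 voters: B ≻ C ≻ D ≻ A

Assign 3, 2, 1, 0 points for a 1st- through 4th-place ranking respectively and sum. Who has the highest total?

A: 23·2 + 12·1 + 27·0 + 8·2 + 26·0 + 8·0 = 74
C: 23·0 + 12·0 + 27·3 + 8·3 + 26·1 + 8·2 = 147
D: 23·3 + 12·2 + 27·2 + 8·1 + 26·2 + 8·1 = 215
B: 23·1 + 12·3 + 27·1 + 8·0 + 26·3 + 8·3 = 188
D has the highest Borda score (215).

D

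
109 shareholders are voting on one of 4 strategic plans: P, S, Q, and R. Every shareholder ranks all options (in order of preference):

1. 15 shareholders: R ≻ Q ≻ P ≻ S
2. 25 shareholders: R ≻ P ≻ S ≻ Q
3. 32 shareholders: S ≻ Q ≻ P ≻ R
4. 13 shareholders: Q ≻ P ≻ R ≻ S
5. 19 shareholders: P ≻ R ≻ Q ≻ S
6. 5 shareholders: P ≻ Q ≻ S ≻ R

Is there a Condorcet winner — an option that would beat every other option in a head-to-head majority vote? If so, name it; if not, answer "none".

Checking pairwise contests:
Q beats P 60–49.
P beats S 77–32.
S beats Q 57–52.
P beats R 69–40.
Every option loses at least one head-to-head, so there is no Condorcet winner.

none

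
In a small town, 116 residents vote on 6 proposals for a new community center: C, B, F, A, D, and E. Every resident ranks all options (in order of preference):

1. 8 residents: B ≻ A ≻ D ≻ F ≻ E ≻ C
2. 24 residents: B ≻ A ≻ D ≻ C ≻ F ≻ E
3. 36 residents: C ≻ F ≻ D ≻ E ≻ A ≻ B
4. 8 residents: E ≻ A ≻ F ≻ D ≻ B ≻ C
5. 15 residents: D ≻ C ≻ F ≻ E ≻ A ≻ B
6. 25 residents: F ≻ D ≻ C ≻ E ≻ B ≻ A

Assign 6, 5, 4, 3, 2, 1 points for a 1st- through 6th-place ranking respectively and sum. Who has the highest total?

C: 8·1 + 24·3 + 36·6 + 8·1 + 15·5 + 25·4 = 479
B: 8·6 + 24·6 + 36·1 + 8·2 + 15·1 + 25·2 = 309
F: 8·3 + 24·2 + 36·5 + 8·4 + 15·4 + 25·6 = 494
A: 8·5 + 24·5 + 36·2 + 8·5 + 15·2 + 25·1 = 327
D: 8·4 + 24·4 + 36·4 + 8·3 + 15·6 + 25·5 = 511
E: 8·2 + 24·1 + 36·3 + 8·6 + 15·3 + 25·3 = 316
D has the highest Borda score (511).

D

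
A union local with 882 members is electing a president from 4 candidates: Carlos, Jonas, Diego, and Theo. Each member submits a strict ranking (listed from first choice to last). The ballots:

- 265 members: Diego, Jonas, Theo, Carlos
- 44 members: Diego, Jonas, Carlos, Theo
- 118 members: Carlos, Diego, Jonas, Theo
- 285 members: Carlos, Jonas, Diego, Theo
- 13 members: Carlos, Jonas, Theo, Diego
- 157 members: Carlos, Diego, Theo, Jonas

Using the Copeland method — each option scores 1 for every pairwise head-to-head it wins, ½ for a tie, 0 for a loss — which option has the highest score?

Carlos: beats Jonas, Diego, and Theo → score 3.
Jonas: beats Theo; loses to Carlos and Diego → score 1.
Diego: beats Jonas and Theo; loses to Carlos → score 2.
Theo: loses to Carlos, Jonas, and Diego → score 0.
Carlos has the best pairwise record.

Carlos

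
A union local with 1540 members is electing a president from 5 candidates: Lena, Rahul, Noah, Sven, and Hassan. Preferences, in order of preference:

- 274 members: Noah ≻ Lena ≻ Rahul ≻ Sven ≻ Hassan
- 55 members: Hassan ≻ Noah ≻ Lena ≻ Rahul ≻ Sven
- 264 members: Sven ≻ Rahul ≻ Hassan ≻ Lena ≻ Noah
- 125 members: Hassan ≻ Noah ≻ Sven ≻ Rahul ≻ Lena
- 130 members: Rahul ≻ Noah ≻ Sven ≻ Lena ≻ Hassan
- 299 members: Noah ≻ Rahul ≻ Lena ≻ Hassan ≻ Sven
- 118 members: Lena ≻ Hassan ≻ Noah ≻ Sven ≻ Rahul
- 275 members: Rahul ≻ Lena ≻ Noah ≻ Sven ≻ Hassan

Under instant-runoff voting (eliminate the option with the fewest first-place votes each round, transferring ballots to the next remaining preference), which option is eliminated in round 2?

Round 1: Lena 118, Rahul 405, Noah 573, Sven 264, Hassan 180. Eliminate Lena.
Round 2: Rahul 405, Noah 573, Sven 264, Hassan 298. Eliminate Sven.

Sven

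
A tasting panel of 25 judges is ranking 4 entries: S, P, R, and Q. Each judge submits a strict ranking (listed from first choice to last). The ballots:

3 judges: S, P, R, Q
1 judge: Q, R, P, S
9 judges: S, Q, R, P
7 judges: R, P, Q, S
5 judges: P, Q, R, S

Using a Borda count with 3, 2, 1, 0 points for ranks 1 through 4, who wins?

R

S: 3·3 + 1·0 + 9·3 + 7·0 + 5·0 = 36
P: 3·2 + 1·1 + 9·0 + 7·2 + 5·3 = 36
R: 3·1 + 1·2 + 9·1 + 7·3 + 5·1 = 40
Q: 3·0 + 1·3 + 9·2 + 7·1 + 5·2 = 38
R has the highest Borda score (40).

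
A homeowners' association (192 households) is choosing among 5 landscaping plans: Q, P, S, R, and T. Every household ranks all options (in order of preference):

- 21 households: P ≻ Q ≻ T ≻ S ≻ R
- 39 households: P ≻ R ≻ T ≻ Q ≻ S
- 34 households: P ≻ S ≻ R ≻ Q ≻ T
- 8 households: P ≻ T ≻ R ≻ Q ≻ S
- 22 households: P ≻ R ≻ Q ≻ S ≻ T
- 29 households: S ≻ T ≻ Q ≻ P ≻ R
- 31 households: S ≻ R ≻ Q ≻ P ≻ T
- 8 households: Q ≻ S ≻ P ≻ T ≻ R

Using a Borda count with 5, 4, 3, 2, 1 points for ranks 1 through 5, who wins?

Q: 21·4 + 39·2 + 34·2 + 8·2 + 22·3 + 29·3 + 31·3 + 8·5 = 532
P: 21·5 + 39·5 + 34·5 + 8·5 + 22·5 + 29·2 + 31·2 + 8·3 = 764
S: 21·2 + 39·1 + 34·4 + 8·1 + 22·2 + 29·5 + 31·5 + 8·4 = 601
R: 21·1 + 39·4 + 34·3 + 8·3 + 22·4 + 29·1 + 31·4 + 8·1 = 552
T: 21·3 + 39·3 + 34·1 + 8·4 + 22·1 + 29·4 + 31·1 + 8·2 = 431
P has the highest Borda score (764).

P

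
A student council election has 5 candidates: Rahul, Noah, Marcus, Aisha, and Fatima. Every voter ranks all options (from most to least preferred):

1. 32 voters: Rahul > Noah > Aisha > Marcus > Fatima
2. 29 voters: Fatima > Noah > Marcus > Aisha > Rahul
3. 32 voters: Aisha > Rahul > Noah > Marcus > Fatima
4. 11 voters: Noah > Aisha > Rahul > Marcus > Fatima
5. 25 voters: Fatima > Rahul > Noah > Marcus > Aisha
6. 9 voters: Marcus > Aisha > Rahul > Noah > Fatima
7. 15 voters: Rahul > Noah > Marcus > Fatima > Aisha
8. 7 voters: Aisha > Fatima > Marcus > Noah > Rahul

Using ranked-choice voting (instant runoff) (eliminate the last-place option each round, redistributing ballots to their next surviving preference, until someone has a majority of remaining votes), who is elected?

Aisha

Round 1: Rahul 47, Noah 11, Marcus 9, Aisha 39, Fatima 54. Eliminate Marcus.
Round 2: Rahul 47, Noah 11, Aisha 48, Fatima 54. Eliminate Noah.
Round 3: Rahul 47, Aisha 59, Fatima 54. Eliminate Rahul.
Round 4: Aisha 91, Fatima 69. Aisha has a majority.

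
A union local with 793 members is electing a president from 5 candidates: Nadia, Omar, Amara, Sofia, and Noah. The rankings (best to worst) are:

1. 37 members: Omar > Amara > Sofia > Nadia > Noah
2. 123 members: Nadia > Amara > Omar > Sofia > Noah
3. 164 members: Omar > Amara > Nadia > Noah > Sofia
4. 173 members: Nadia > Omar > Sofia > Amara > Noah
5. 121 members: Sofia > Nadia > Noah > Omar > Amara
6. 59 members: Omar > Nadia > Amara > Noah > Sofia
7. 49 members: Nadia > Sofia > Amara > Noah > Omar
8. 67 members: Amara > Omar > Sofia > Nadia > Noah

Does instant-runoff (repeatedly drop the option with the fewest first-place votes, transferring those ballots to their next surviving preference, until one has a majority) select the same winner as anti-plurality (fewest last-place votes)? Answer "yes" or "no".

yes

Instant-runoff — R1 Nadia 345, Omar 260, Amara 67, Sofia 121, Noah 0 (Noah out); R2 Nadia 345, Omar 260, Amara 67, Sofia 121 (Amara out); R3 Nadia 345, Omar 327, Sofia 121 (Sofia out); R4 Nadia 466, Omar 327 (Nadia winner). Winner: Nadia.
Anti-plurality — last-place votes: Nadia 0, Omar 49, Amara 121, Sofia 223, Noah 400. Winner: Nadia.
The two methods agree.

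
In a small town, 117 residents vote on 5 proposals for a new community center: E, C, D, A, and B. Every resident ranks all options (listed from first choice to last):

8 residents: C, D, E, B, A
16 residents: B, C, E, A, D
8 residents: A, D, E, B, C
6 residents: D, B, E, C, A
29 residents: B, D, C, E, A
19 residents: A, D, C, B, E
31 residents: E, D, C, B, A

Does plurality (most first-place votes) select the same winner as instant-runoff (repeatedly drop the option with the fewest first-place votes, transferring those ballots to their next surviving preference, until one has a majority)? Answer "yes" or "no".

Plurality — first-place votes: E 31, C 8, D 6, A 27, B 45. Winner: B.
Instant-runoff — R1 E 31, C 8, D 6, A 27, B 45 (D out); R2 E 31, C 8, A 27, B 51 (C out); R3 E 39, A 27, B 51 (A out); R4 E 47, B 70 (B winner). Winner: B.
The two methods agree.

yes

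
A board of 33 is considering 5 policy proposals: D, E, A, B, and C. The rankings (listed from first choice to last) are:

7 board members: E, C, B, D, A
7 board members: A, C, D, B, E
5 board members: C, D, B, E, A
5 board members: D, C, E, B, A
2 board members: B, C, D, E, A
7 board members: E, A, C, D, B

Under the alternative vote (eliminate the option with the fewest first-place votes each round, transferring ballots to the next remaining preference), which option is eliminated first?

B

Round 1: D 5, E 14, A 7, B 2, C 5. Eliminate B.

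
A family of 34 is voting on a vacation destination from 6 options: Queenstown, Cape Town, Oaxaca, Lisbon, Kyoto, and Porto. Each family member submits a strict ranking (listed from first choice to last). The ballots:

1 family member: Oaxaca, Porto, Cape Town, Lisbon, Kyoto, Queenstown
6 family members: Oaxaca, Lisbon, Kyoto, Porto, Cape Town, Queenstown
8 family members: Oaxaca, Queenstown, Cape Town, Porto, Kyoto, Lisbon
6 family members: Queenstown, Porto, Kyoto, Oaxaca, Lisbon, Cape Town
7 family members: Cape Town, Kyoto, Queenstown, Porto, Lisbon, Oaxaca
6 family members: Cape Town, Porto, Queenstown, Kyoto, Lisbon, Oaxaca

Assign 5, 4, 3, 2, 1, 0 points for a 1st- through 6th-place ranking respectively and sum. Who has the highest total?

Queenstown: 1·0 + 6·0 + 8·4 + 6·5 + 7·3 + 6·3 = 101
Cape Town: 1·3 + 6·1 + 8·3 + 6·0 + 7·5 + 6·5 = 98
Oaxaca: 1·5 + 6·5 + 8·5 + 6·2 + 7·0 + 6·0 = 87
Lisbon: 1·2 + 6·4 + 8·0 + 6·1 + 7·1 + 6·1 = 45
Kyoto: 1·1 + 6·3 + 8·1 + 6·3 + 7·4 + 6·2 = 85
Porto: 1·4 + 6·2 + 8·2 + 6·4 + 7·2 + 6·4 = 94
Queenstown has the highest Borda score (101).

Queenstown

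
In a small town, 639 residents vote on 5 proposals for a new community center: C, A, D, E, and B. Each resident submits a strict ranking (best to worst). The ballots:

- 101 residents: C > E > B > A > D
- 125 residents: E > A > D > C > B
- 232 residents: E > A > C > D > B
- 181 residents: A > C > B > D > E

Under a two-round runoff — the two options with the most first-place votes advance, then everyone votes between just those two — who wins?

E

Round 1 first-place votes: C 101, A 181, D 0, E 357, B 0.
E and A advance.
Runoff: E is preferred to A by 458 voters; A by 181.
E wins the runoff.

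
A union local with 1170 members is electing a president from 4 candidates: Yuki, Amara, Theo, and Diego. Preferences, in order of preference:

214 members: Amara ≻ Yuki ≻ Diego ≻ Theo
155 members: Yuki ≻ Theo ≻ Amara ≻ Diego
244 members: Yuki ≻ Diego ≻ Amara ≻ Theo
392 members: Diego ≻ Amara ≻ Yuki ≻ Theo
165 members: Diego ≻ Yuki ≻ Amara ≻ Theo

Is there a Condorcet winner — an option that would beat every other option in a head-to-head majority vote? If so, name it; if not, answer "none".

none

Checking pairwise contests:
Amara beats Yuki 606–564.
Diego beats Amara 801–369.
Yuki beats Theo 1170–0.
Yuki beats Diego 613–557.
Every option loses at least one head-to-head, so there is no Condorcet winner.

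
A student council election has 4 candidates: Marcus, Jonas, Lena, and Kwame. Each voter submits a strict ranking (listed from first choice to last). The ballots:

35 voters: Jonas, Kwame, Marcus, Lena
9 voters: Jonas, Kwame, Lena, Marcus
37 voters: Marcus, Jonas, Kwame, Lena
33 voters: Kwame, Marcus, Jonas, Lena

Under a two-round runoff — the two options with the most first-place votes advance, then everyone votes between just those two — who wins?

Marcus

Round 1 first-place votes: Marcus 37, Jonas 44, Lena 0, Kwame 33.
Jonas and Marcus advance.
Runoff: Jonas is preferred to Marcus by 44 voters; Marcus by 70.
Marcus wins the runoff.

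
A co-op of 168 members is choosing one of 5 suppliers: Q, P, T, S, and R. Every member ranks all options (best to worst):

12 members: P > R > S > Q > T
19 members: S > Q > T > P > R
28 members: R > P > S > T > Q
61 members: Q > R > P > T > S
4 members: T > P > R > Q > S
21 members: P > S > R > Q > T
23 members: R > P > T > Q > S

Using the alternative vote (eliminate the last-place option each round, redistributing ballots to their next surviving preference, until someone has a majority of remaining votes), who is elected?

R

Round 1: Q 61, P 33, T 4, S 19, R 51. Eliminate T.
Round 2: Q 61, P 37, S 19, R 51. Eliminate S.
Round 3: Q 80, P 37, R 51. Eliminate P.
Round 4: Q 80, R 88. R has a majority.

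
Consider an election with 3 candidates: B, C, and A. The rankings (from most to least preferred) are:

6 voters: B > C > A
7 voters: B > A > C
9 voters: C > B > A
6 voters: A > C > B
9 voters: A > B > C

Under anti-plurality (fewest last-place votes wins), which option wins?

Last-place votes: B 6, C 16, A 15.
B is ranked last by the fewest voters, so B wins.

B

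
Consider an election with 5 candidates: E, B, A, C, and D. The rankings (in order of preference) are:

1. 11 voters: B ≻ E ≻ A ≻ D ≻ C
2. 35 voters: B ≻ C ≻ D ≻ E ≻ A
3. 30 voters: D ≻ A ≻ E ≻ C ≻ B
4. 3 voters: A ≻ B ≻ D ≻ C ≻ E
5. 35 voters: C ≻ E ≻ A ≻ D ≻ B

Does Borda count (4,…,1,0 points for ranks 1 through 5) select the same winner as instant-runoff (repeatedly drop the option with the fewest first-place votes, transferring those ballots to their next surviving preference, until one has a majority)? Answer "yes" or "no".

Borda — scores: E 233, B 193, A 194, C 278, D 242. Winner: C.
Instant-runoff — R1 E 0, B 46, A 3, C 35, D 30 (E out); R2 B 46, A 3, C 35, D 30 (A out); R3 B 49, C 35, D 30 (D out); R4 B 49, C 65 (C winner). Winner: C.
The two methods agree.

yes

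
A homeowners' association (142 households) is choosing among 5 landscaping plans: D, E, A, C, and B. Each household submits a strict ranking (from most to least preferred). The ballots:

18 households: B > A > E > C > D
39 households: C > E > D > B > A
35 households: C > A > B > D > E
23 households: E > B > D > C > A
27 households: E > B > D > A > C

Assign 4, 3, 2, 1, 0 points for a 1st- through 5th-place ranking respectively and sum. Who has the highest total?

D: 18·0 + 39·2 + 35·1 + 23·2 + 27·2 = 213
E: 18·2 + 39·3 + 35·0 + 23·4 + 27·4 = 353
A: 18·3 + 39·0 + 35·3 + 23·0 + 27·1 = 186
C: 18·1 + 39·4 + 35·4 + 23·1 + 27·0 = 337
B: 18·4 + 39·1 + 35·2 + 23·3 + 27·3 = 331
E has the highest Borda score (353).

E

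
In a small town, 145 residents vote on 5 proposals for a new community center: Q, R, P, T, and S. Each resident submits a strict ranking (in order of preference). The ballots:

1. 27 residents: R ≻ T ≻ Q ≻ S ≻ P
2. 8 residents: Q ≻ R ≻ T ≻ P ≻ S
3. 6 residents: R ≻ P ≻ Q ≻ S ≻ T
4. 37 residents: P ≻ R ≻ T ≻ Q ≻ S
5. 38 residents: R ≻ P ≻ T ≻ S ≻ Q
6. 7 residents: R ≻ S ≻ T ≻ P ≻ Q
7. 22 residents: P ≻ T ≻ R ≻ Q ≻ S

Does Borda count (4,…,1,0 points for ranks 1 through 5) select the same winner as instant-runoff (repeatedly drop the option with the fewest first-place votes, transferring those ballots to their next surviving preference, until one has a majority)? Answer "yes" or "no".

Borda — scores: Q 157, R 491, P 383, T 327, S 92. Winner: R.
Instant-runoff — R1 Q 8, R 78, P 59, T 0, S 0 (R winner). Winner: R.
The two methods agree.

yes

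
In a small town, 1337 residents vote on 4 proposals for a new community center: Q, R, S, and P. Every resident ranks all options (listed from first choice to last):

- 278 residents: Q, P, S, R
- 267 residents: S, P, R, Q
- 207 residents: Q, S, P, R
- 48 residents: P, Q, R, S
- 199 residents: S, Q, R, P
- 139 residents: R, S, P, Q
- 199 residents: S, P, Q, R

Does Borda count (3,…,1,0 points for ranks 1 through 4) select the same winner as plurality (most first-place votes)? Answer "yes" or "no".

yes

Borda — scores: Q 2148, R 931, S 2965, P 1978. Winner: S.
Plurality — first-place votes: Q 485, R 139, S 665, P 48. Winner: S.
The two methods agree.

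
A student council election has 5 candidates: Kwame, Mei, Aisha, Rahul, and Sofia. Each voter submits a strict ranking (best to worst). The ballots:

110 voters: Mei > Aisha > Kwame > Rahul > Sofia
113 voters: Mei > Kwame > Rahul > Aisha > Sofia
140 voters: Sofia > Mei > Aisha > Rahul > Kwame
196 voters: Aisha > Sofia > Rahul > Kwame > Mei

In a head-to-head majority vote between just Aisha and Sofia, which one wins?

Voters preferring Aisha to Sofia: 419; preferring Sofia to Aisha: 140.
Aisha wins the head-to-head.

Aisha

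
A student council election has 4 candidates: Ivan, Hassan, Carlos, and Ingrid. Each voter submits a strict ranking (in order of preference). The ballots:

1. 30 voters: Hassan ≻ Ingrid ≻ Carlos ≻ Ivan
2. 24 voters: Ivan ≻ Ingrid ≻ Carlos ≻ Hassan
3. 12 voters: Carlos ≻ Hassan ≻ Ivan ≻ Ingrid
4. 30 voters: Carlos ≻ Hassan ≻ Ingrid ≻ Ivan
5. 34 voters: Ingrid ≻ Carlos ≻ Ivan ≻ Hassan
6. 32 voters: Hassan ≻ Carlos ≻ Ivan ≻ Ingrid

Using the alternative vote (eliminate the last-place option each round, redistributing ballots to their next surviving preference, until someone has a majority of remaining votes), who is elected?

Hassan

Round 1: Ivan 24, Hassan 62, Carlos 42, Ingrid 34. Eliminate Ivan.
Round 2: Hassan 62, Carlos 42, Ingrid 58. Eliminate Carlos.
Round 3: Hassan 104, Ingrid 58. Hassan has a majority.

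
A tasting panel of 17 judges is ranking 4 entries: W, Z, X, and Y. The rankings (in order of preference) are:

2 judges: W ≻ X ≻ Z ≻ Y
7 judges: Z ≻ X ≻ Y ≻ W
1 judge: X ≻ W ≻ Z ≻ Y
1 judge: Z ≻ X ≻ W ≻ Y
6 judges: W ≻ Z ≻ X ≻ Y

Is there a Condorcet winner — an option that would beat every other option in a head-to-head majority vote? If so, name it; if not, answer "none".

Checking pairwise contests:
X beats W 9–8.
W beats Z 9–8.
Z beats X 14–3.
W beats Y 10–7.
Every option loses at least one head-to-head, so there is no Condorcet winner.

none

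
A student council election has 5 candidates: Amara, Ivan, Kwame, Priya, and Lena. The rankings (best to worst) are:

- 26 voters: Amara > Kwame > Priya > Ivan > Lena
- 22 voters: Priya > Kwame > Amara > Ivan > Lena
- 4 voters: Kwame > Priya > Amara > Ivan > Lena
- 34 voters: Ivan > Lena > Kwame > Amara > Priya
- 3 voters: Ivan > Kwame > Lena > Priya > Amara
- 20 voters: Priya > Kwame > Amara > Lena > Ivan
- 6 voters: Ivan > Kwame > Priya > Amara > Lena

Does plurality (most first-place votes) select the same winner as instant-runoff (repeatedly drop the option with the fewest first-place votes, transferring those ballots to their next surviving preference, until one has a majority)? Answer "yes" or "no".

Plurality — first-place votes: Amara 26, Ivan 43, Kwame 4, Priya 42, Lena 0. Winner: Ivan.
Instant-runoff — R1 Amara 26, Ivan 43, Kwame 4, Priya 42, Lena 0 (Lena out); R2 Amara 26, Ivan 43, Kwame 4, Priya 42 (Kwame out); R3 Amara 26, Ivan 43, Priya 46 (Amara out); R4 Ivan 43, Priya 72 (Priya winner). Winner: Priya.
The two methods disagree.

no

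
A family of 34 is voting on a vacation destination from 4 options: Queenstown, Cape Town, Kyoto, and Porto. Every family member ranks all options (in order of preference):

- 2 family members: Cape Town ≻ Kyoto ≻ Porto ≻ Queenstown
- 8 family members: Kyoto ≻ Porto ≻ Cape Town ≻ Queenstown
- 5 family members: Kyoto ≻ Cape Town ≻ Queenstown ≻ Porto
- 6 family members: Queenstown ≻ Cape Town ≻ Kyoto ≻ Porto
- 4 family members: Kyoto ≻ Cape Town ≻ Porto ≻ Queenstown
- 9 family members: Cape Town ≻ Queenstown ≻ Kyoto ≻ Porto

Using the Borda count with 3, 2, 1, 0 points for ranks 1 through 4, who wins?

Cape Town

Queenstown: 2·0 + 8·0 + 5·1 + 6·3 + 4·0 + 9·2 = 41
Cape Town: 2·3 + 8·1 + 5·2 + 6·2 + 4·2 + 9·3 = 71
Kyoto: 2·2 + 8·3 + 5·3 + 6·1 + 4·3 + 9·1 = 70
Porto: 2·1 + 8·2 + 5·0 + 6·0 + 4·1 + 9·0 = 22
Cape Town has the highest Borda score (71).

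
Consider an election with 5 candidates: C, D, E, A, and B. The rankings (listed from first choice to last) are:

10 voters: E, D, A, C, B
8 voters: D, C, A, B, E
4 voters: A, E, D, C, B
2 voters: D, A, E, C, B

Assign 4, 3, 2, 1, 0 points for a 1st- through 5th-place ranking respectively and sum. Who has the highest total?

D

C: 10·1 + 8·3 + 4·1 + 2·1 = 40
D: 10·3 + 8·4 + 4·2 + 2·4 = 78
E: 10·4 + 8·0 + 4·3 + 2·2 = 56
A: 10·2 + 8·2 + 4·4 + 2·3 = 58
B: 10·0 + 8·1 + 4·0 + 2·0 = 8
D has the highest Borda score (78).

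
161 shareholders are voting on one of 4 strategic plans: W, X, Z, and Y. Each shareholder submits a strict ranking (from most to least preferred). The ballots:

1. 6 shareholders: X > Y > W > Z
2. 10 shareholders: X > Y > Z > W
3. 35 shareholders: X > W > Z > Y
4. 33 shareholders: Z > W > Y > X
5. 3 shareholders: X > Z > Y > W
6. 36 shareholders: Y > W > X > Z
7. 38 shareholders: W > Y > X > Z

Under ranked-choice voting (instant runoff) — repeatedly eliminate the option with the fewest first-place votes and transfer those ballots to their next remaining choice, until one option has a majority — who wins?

W

Round 1: W 38, X 54, Z 33, Y 36. Eliminate Z.
Round 2: W 71, X 54, Y 36. Eliminate Y.
Round 3: W 107, X 54. W has a majority.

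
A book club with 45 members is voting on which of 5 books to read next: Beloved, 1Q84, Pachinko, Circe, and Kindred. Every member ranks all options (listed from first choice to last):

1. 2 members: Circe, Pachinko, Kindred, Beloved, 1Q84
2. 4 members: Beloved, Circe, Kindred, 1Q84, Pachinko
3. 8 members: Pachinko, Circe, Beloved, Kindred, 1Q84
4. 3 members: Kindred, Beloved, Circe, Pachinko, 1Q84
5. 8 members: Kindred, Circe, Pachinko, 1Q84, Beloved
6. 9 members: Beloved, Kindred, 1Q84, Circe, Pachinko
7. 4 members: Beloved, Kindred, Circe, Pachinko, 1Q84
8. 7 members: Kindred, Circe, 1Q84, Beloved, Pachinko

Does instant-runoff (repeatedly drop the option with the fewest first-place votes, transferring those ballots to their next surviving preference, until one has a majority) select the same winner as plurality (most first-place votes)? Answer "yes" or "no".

Instant-runoff — R1 Beloved 17, 1Q84 0, Pachinko 8, Circe 2, Kindred 18 (1Q84 out); R2 Beloved 17, Pachinko 8, Circe 2, Kindred 18 (Circe out); R3 Beloved 17, Pachinko 10, Kindred 18 (Pachinko out); R4 Beloved 25, Kindred 20 (Beloved winner). Winner: Beloved.
Plurality — first-place votes: Beloved 17, 1Q84 0, Pachinko 8, Circe 2, Kindred 18. Winner: Kindred.
The two methods disagree.

no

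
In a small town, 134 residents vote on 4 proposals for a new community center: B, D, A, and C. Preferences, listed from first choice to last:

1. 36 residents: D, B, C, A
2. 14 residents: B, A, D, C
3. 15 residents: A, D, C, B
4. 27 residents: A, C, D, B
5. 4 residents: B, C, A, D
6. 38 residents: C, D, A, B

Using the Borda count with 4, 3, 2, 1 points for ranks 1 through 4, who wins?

B: 36·3 + 14·4 + 15·1 + 27·1 + 4·4 + 38·1 = 260
D: 36·4 + 14·2 + 15·3 + 27·2 + 4·1 + 38·3 = 389
A: 36·1 + 14·3 + 15·4 + 27·4 + 4·2 + 38·2 = 330
C: 36·2 + 14·1 + 15·2 + 27·3 + 4·3 + 38·4 = 361
D has the highest Borda score (389).

D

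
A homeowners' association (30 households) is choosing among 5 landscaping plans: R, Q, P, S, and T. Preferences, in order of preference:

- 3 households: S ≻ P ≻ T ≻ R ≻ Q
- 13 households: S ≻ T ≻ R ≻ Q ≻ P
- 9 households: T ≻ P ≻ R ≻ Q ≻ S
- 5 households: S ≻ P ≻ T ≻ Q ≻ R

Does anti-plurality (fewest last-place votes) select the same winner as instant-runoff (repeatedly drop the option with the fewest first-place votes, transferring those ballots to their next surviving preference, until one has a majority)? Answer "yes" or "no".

no

Anti-plurality — last-place votes: R 5, Q 3, P 13, S 9, T 0. Winner: T.
Instant-runoff — R1 R 0, Q 0, P 0, S 21, T 9 (S winner). Winner: S.
The two methods disagree.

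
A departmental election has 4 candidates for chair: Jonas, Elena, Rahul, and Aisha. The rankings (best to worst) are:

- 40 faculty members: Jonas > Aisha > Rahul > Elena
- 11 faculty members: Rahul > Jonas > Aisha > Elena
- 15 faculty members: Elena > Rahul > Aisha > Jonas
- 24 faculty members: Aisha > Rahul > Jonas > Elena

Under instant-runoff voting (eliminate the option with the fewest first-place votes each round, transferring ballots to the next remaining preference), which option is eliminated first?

Round 1: Jonas 40, Elena 15, Rahul 11, Aisha 24. Eliminate Rahul.

Rahul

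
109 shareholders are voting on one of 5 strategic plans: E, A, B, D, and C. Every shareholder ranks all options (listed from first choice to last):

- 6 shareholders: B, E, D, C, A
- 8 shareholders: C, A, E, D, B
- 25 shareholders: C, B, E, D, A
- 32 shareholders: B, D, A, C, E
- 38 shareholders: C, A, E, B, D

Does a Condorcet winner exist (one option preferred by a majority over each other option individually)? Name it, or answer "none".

C

C vs E: 103–6 for C.
C vs A: 77–32 for C.
C vs B: 71–38 for C.
C vs D: 71–38 for C.
C beats every other option head-to-head.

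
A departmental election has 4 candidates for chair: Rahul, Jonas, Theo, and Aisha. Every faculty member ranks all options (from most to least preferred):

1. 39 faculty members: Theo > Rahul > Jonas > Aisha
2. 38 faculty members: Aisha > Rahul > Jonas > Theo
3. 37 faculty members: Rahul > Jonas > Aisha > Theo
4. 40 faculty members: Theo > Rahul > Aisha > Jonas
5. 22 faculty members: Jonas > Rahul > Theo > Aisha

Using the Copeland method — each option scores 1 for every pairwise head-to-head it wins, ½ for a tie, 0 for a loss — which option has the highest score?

Rahul

Rahul: beats Jonas, Theo, and Aisha → score 3.
Jonas: beats Theo and Aisha; loses to Rahul → score 2.
Theo: beats Aisha; loses to Rahul and Jonas → score 1.
Aisha: loses to Rahul, Jonas, and Theo → score 0.
Rahul has the best pairwise record.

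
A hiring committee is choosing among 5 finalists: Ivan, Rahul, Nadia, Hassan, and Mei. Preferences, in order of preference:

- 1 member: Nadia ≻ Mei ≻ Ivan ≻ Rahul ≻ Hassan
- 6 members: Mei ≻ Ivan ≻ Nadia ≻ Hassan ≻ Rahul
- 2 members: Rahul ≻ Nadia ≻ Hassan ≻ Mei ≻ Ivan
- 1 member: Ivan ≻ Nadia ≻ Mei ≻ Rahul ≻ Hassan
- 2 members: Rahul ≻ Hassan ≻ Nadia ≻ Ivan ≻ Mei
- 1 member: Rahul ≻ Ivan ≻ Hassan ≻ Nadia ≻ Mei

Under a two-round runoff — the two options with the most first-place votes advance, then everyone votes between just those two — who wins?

Round 1 first-place votes: Ivan 1, Rahul 5, Nadia 1, Hassan 0, Mei 6.
Mei and Rahul advance.
Runoff: Mei is preferred to Rahul by 8 voters; Rahul by 5.
Mei wins the runoff.

Mei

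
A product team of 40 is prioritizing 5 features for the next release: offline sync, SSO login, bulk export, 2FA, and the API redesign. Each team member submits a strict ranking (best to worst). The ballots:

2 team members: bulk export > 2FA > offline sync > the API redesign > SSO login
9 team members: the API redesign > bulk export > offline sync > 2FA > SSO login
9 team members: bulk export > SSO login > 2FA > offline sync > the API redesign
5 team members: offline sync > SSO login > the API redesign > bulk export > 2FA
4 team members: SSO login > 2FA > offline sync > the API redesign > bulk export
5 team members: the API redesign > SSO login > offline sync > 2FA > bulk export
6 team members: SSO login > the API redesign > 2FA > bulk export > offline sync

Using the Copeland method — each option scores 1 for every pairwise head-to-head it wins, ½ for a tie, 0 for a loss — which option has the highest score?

SSO login

offline sync: ties the API redesign; loses to SSO login, bulk export, and 2FA → score 0.5.
SSO login: beats offline sync, 2FA, and the API redesign; ties bulk export → score 3.5.
bulk export: beats offline sync and 2FA; ties SSO login; loses to the API redesign → score 2.5.
2FA: beats offline sync; loses to SSO login, bulk export, and the API redesign → score 1.
the API redesign: beats bulk export and 2FA; ties offline sync; loses to SSO login → score 2.5.
SSO login has the best pairwise record.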